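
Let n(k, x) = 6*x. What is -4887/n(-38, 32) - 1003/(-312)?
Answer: -55507/2496 ≈ -22.238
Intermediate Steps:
-4887/n(-38, 32) - 1003/(-312) = -4887/(6*32) - 1003/(-312) = -4887/192 - 1003*(-1/312) = -4887*1/192 + 1003/312 = -1629/64 + 1003/312 = -55507/2496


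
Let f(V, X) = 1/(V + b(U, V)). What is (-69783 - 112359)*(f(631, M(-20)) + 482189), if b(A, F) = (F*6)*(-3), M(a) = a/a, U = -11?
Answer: -942118821843084/10727 ≈ -8.7827e+10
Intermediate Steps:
M(a) = 1
b(A, F) = -18*F (b(A, F) = (6*F)*(-3) = -18*F)
f(V, X) = -1/(17*V) (f(V, X) = 1/(V - 18*V) = 1/(-17*V) = -1/(17*V))
(-69783 - 112359)*(f(631, M(-20)) + 482189) = (-69783 - 112359)*(-1/17/631 + 482189) = -182142*(-1/17*1/631 + 482189) = -182142*(-1/10727 + 482189) = -182142*5172441402/10727 = -942118821843084/10727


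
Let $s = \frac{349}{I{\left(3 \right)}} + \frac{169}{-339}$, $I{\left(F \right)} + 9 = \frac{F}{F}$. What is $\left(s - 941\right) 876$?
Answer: $- \frac{195030815}{226} \approx -8.6297 \cdot 10^{5}$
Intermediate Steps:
$I{\left(F \right)} = -8$ ($I{\left(F \right)} = -9 + \frac{F}{F} = -9 + 1 = -8$)
$s = - \frac{119663}{2712}$ ($s = \frac{349}{-8} + \frac{169}{-339} = 349 \left(- \frac{1}{8}\right) + 169 \left(- \frac{1}{339}\right) = - \frac{349}{8} - \frac{169}{339} = - \frac{119663}{2712} \approx -44.124$)
$\left(s - 941\right) 876 = \left(- \frac{119663}{2712} - 941\right) 876 = \left(- \frac{2671655}{2712}\right) 876 = - \frac{195030815}{226}$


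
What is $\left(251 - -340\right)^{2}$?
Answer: $349281$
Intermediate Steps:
$\left(251 - -340\right)^{2} = \left(251 + 340\right)^{2} = 591^{2} = 349281$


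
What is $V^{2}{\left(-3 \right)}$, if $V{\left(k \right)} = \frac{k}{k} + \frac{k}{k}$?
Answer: $4$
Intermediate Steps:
$V{\left(k \right)} = 2$ ($V{\left(k \right)} = 1 + 1 = 2$)
$V^{2}{\left(-3 \right)} = 2^{2} = 4$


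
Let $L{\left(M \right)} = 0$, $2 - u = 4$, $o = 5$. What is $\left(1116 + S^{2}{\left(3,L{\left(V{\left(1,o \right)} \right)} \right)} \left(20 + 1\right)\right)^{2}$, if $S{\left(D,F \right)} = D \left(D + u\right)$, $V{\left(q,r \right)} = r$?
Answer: $1703025$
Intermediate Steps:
$u = -2$ ($u = 2 - 4 = -2$)
$S{\left(D,F \right)} = D \left(-2 + D\right)$ ($S{\left(D,F \right)} = D \left(D - 2\right) = D \left(-2 + D\right)$)
$\left(1116 + S^{2}{\left(3,L{\left(V{\left(1,o \right)} \right)} \right)} \left(20 + 1\right)\right)^{2} = \left(1116 + \left(3 \left(-2 + 3\right)\right)^{2} \left(20 + 1\right)\right)^{2} = \left(1116 + \left(3 \cdot 1\right)^{2} \cdot 21\right)^{2} = \left(1116 + 3^{2} \cdot 21\right)^{2} = \left(1116 + 9 \cdot 21\right)^{2} = \left(1116 + 189\right)^{2} = 1305^{2} = 1703025$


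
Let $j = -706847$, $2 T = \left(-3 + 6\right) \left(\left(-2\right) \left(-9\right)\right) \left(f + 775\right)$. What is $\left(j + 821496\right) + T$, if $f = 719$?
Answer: $154987$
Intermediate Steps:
$T = 40338$ ($T = \frac{\left(-3 + 6\right) \left(\left(-2\right) \left(-9\right)\right) \left(719 + 775\right)}{2} = \frac{3 \cdot 18 \cdot 1494}{2} = \frac{54 \cdot 1494}{2} = \frac{1}{2} \cdot 80676 = 40338$)
$\left(j + 821496\right) + T = \left(-706847 + 821496\right) + 40338 = 114649 + 40338 = 154987$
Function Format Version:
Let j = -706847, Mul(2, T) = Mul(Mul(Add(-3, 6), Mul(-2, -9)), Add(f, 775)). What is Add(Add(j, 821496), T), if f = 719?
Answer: 154987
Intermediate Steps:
T = 40338 (T = Mul(Rational(1, 2), Mul(Mul(Add(-3, 6), Mul(-2, -9)), Add(719, 775))) = Mul(Rational(1, 2), Mul(Mul(3, 18), 1494)) = Mul(Rational(1, 2), Mul(54, 1494)) = Mul(Rational(1, 2), 80676) = 40338)
Add(Add(j, 821496), T) = Add(Add(-706847, 821496), 40338) = Add(114649, 40338) = 154987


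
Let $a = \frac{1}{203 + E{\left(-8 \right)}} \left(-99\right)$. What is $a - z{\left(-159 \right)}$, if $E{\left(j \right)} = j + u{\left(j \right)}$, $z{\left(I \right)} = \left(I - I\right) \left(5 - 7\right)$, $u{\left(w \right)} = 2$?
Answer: $- \frac{99}{197} \approx -0.50254$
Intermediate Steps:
$z{\left(I \right)} = 0$ ($z{\left(I \right)} = 0 \left(-2\right) = 0$)
$E{\left(j \right)} = 2 + j$ ($E{\left(j \right)} = j + 2 = 2 + j$)
$a = - \frac{99}{197}$ ($a = \frac{1}{203 + \left(2 - 8\right)} \left(-99\right) = \frac{1}{203 - 6} \left(-99\right) = \frac{1}{197} \left(-99\right) = - \frac{99}{197} \approx -0.50254$)
$a - z{\left(-159 \right)} = - \frac{99}{197} - 0 = - \frac{99}{197} + 0 = - \frac{99}{197}$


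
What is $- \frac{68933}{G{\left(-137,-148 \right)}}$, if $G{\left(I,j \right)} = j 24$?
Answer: $\frac{68933}{3552} \approx 19.407$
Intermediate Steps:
$G{\left(I,j \right)} = 24 j$
$- \frac{68933}{G{\left(-137,-148 \right)}} = - \frac{68933}{24 \left(-148\right)} = - \frac{68933}{-3552} = \left(-68933\right) \left(- \frac{1}{3552}\right) = \frac{68933}{3552}$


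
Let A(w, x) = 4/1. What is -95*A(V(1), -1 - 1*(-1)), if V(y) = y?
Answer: -380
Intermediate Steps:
A(w, x) = 4 (A(w, x) = 4*1 = 4)
-95*A(V(1), -1 - 1*(-1)) = -95*4 = -380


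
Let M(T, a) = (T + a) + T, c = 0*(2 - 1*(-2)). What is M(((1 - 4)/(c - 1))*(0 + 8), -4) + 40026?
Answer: 40070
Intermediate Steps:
c = 0 (c = 0*(2 + 2) = 0*4 = 0)
M(T, a) = a + 2*T
M(((1 - 4)/(c - 1))*(0 + 8), -4) + 40026 = (-4 + 2*(((1 - 4)/(0 - 1))*(0 + 8))) + 40026 = (-4 + 2*(-3/(-1)*8)) + 40026 = (-4 + 2*(-3*(-1)*8)) + 40026 = (-4 + 2*(3*8)) + 40026 = (-4 + 2*24) + 40026 = (-4 + 48) + 40026 = 44 + 40026 = 40070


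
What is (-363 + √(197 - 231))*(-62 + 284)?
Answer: -80586 + 222*I*√34 ≈ -80586.0 + 1294.5*I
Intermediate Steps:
(-363 + √(197 - 231))*(-62 + 284) = (-363 + √(-34))*222 = (-363 + I*√34)*222 = -80586 + 222*I*√34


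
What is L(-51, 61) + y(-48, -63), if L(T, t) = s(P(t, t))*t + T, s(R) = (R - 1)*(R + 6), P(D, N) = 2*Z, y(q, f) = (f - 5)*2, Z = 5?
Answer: 8597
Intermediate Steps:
y(q, f) = -10 + 2*f (y(q, f) = (-5 + f)*2 = -10 + 2*f)
P(D, N) = 10 (P(D, N) = 2*5 = 10)
s(R) = (-1 + R)*(6 + R)
L(T, t) = T + 144*t (L(T, t) = (-6 + 10² + 5*10)*t + T = (-6 + 100 + 50)*t + T = 144*t + T = T + 144*t)
L(-51, 61) + y(-48, -63) = (-51 + 144*61) + (-10 + 2*(-63)) = (-51 + 8784) + (-10 - 126) = 8733 - 136 = 8597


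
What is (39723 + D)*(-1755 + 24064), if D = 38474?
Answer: 1744496873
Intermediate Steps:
(39723 + D)*(-1755 + 24064) = (39723 + 38474)*(-1755 + 24064) = 78197*22309 = 1744496873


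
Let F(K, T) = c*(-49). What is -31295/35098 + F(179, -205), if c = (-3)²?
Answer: -15509513/35098 ≈ -441.89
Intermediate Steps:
c = 9
F(K, T) = -441 (F(K, T) = 9*(-49) = -441)
-31295/35098 + F(179, -205) = -31295/35098 - 441 = -15509513/35098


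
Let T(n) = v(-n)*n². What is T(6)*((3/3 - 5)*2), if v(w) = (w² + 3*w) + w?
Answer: -3456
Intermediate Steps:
v(w) = w² + 4*w
T(n) = -n³*(4 - n) (T(n) = ((-n)*(4 - n))*n² = (-n*(4 - n))*n² = -n³*(4 - n))
T(6)*((3/3 - 5)*2) = (6³*(-4 + 6))*((3/3 - 5)*2) = (216*2)*((3*(⅓) - 5)*2) = 432*((1 - 5)*2) = 432*(-4*2) = 432*(-8) = -3456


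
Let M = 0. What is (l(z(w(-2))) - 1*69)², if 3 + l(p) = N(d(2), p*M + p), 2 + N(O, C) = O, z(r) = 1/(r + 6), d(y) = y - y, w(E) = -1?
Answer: 5476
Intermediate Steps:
d(y) = 0
z(r) = 1/(6 + r)
N(O, C) = -2 + O
l(p) = -5 (l(p) = -3 + (-2 + 0) = -3 - 2 = -5)
(l(z(w(-2))) - 1*69)² = (-5 - 1*69)² = (-5 - 69)² = (-74)² = 5476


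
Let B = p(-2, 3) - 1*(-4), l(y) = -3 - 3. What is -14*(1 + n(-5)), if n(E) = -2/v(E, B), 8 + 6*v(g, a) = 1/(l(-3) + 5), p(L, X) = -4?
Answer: -98/3 ≈ -32.667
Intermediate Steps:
l(y) = -6
B = 0 (B = -4 - 1*(-4) = -4 + 4 = 0)
v(g, a) = -3/2 (v(g, a) = -4/3 + 1/(6*(-6 + 5)) = -4/3 + (⅙)/(-1) = -4/3 + (⅙)*(-1) = -4/3 - ⅙ = -3/2)
n(E) = 4/3 (n(E) = -2/(-3/2) = -2*(-⅔) = 4/3)
-14*(1 + n(-5)) = -14*(1 + 4/3) = -14*7/3 = -98/3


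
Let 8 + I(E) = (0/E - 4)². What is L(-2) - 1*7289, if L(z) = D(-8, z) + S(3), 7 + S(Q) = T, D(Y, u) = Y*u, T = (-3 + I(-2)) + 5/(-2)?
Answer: -14555/2 ≈ -7277.5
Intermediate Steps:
I(E) = 8 (I(E) = -8 + (0/E - 4)² = -8 + (0 - 4)² = -8 + (-4)² = -8 + 16 = 8)
T = 5/2 (T = (-3 + 8) + 5/(-2) = 5 + 5*(-½) = 5 - 5/2 = 5/2 ≈ 2.5000)
S(Q) = -9/2 (S(Q) = -7 + 5/2 = -9/2)
L(z) = -9/2 - 8*z (L(z) = -8*z - 9/2 = -9/2 - 8*z)
L(-2) - 1*7289 = (-9/2 - 8*(-2)) - 1*7289 = (-9/2 + 16) - 7289 = 23/2 - 7289 = -14555/2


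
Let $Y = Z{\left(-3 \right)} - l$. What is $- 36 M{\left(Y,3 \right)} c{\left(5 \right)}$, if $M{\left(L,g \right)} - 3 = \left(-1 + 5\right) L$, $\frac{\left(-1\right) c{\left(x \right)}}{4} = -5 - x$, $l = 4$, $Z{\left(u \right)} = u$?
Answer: $36000$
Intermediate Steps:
$c{\left(x \right)} = 20 + 4 x$ ($c{\left(x \right)} = - 4 \left(-5 - x\right) = 20 + 4 x$)
$Y = -7$ ($Y = -3 - 4 = -7$)
$M{\left(L,g \right)} = 3 + 4 L$ ($M{\left(L,g \right)} = 3 + \left(-1 + 5\right) L = 3 + 4 L$)
$- 36 M{\left(Y,3 \right)} c{\left(5 \right)} = - 36 \left(3 + 4 \left(-7\right)\right) \left(20 + 4 \cdot 5\right) = - 36 \left(3 - 28\right) \left(20 + 20\right) = - 36 \left(\left(-25\right) 40\right) = \left(-36\right) \left(-1000\right) = 36000$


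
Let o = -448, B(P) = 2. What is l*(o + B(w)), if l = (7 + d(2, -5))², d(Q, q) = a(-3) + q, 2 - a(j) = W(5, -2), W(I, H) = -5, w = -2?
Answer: -36126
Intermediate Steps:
a(j) = 7 (a(j) = 2 - 1*(-5) = 2 + 5 = 7)
d(Q, q) = 7 + q
l = 81 (l = (7 + (7 - 5))² = (7 + 2)² = 9² = 81)
l*(o + B(w)) = 81*(-448 + 2) = 81*(-446) = -36126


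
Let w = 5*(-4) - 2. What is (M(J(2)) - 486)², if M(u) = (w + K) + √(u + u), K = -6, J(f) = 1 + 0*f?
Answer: (514 - √2)² ≈ 2.6274e+5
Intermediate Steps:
J(f) = 1 (J(f) = 1 + 0 = 1)
w = -22 (w = -20 - 2 = -22)
M(u) = -28 + √2*√u (M(u) = (-22 - 6) + √(u + u) = -28 + √(2*u) = -28 + √2*√u)
(M(J(2)) - 486)² = ((-28 + √2*√1) - 486)² = ((-28 + √2*1) - 486)² = ((-28 + √2) - 486)² = (-514 + √2)²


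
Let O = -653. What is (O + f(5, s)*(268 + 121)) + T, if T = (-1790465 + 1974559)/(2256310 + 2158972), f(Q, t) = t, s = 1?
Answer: -582725177/2207641 ≈ -263.96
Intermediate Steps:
T = 92047/2207641 (T = 184094/4415282 = 184094*(1/4415282) = 92047/2207641 ≈ 0.041695)
(O + f(5, s)*(268 + 121)) + T = (-653 + 1*(268 + 121)) + 92047/2207641 = (-653 + 1*389) + 92047/2207641 = (-653 + 389) + 92047/2207641 = -264 + 92047/2207641 = -582725177/2207641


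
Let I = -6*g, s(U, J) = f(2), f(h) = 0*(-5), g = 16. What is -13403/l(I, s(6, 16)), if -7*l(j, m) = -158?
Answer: -93821/158 ≈ -593.80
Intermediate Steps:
f(h) = 0
s(U, J) = 0
I = -96 (I = -6*16 = -96)
l(j, m) = 158/7 (l(j, m) = -1/7*(-158) = 158/7)
-13403/l(I, s(6, 16)) = -13403/158/7 = -13403*7/158 = -93821/158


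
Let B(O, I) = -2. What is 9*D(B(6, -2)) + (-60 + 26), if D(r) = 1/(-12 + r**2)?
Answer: -281/8 ≈ -35.125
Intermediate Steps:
9*D(B(6, -2)) + (-60 + 26) = 9/(-12 + (-2)**2) + (-60 + 26) = 9/(-12 + 4) - 34 = 9/(-8) - 34 = 9*(-1/8) - 34 = -9/8 - 34 = -281/8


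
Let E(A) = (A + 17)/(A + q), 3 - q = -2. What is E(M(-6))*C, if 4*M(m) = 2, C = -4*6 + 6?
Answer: -630/11 ≈ -57.273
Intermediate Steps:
q = 5 (q = 3 - 1*(-2) = 3 + 2 = 5)
C = -18 (C = -24 + 6 = -18)
M(m) = ½ (M(m) = (¼)*2 = ½)
E(A) = (17 + A)/(5 + A) (E(A) = (A + 17)/(A + 5) = (17 + A)/(5 + A))
E(M(-6))*C = ((17 + ½)/(5 + ½))*(-18) = ((35/2)/(11/2))*(-18) = ((2/11)*(35/2))*(-18) = (35/11)*(-18) = -630/11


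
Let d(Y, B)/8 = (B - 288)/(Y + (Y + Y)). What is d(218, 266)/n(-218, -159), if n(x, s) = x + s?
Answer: 88/123279 ≈ 0.00071383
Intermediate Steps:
d(Y, B) = 8*(-288 + B)/(3*Y) (d(Y, B) = 8*((B - 288)/(Y + (Y + Y))) = 8*((-288 + B)/(Y + 2*Y)) = 8*((-288 + B)/((3*Y))) = 8*((-288 + B)*(1/(3*Y))) = 8*((-288 + B)/(3*Y)) = 8*(-288 + B)/(3*Y))
n(x, s) = s + x
d(218, 266)/n(-218, -159) = ((8/3)*(-288 + 266)/218)/(-159 - 218) = ((8/3)*(1/218)*(-22))/(-377) = -88/327*(-1/377) = 88/123279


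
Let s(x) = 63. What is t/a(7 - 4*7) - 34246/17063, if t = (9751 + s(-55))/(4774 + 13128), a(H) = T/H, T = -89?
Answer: -25523408233/13593051257 ≈ -1.8777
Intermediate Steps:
a(H) = -89/H
t = 4907/8951 (t = (9751 + 63)/(4774 + 13128) = 9814/17902 = 9814*(1/17902) = 4907/8951 ≈ 0.54821)
t/a(7 - 4*7) - 34246/17063 = 4907/(8951*((-89/(7 - 4*7)))) - 34246/17063 = 4907/(8951*((-89/(7 - 28)))) - 34246*1/17063 = 4907/(8951*((-89/(-21)))) - 34246/17063 = 4907/(8951*((-89*(-1/21)))) - 34246/17063 = 4907/(8951*(89/21)) - 34246/17063 = (4907/8951)*(21/89) - 34246/17063 = 103047/796639 - 34246/17063 = -25523408233/13593051257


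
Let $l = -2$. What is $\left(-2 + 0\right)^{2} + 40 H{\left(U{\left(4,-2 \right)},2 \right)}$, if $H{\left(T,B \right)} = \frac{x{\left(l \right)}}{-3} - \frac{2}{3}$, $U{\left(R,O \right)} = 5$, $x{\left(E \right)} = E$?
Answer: $4$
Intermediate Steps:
$H{\left(T,B \right)} = 0$ ($H{\left(T,B \right)} = - \frac{2}{-3} - \frac{2}{3} = \left(-2\right) \left(- \frac{1}{3}\right) - \frac{2}{3} = \frac{2}{3} - \frac{2}{3} = 0$)
$\left(-2 + 0\right)^{2} + 40 H{\left(U{\left(4,-2 \right)},2 \right)} = \left(-2 + 0\right)^{2} + 40 \cdot 0 = \left(-2\right)^{2} + 0 = 4 + 0 = 4$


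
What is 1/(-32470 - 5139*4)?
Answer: -1/53026 ≈ -1.8859e-5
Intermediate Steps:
1/(-32470 - 5139*4) = 1/(-32470 - 20556) = 1/(-53026) = -1/53026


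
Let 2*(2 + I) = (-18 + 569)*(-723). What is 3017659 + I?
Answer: 5636941/2 ≈ 2.8185e+6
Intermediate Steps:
I = -398377/2 (I = -2 + ((-18 + 569)*(-723))/2 = -2 + (551*(-723))/2 = -2 + (½)*(-398373) = -2 - 398373/2 = -398377/2 ≈ -1.9919e+5)
3017659 + I = 3017659 - 398377/2 = 5636941/2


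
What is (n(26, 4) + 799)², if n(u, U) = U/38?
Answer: 230523489/361 ≈ 6.3857e+5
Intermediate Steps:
n(u, U) = U/38 (n(u, U) = U*(1/38) = U/38)
(n(26, 4) + 799)² = ((1/38)*4 + 799)² = (2/19 + 799)² = (15183/19)² = 230523489/361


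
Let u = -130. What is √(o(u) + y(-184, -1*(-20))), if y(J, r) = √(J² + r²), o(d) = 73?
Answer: √(73 + 4*√2141) ≈ 16.065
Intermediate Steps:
√(o(u) + y(-184, -1*(-20))) = √(73 + √((-184)² + (-1*(-20))²)) = √(73 + √(33856 + 20²)) = √(73 + √(33856 + 400)) = √(73 + √34256) = √(73 + 4*√2141)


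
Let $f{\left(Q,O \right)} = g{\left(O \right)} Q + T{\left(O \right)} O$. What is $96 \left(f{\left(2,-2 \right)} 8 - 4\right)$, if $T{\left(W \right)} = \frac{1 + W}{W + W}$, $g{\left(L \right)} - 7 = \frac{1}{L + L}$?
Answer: $9600$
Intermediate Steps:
$g{\left(L \right)} = 7 + \frac{1}{2 L}$ ($g{\left(L \right)} = 7 + \frac{1}{L + L} = 7 + \frac{1}{2 L}$)
$T{\left(W \right)} = \frac{1 + W}{2 W}$
$f{\left(Q,O \right)} = \frac{1}{2} + \frac{O}{2} + Q \left(7 + \frac{1}{2 O}\right)$ ($f{\left(Q,O \right)} = \left(7 + \frac{1}{2 O}\right) Q + \frac{1 + O}{2 O} O = Q \left(7 + \frac{1}{2 O}\right) + \left(\frac{1}{2} + \frac{O}{2}\right) = \frac{1}{2} + \frac{O}{2} + Q \left(7 + \frac{1}{2 O}\right)$)
$96 \left(f{\left(2,-2 \right)} 8 - 4\right) = 96 \left(\frac{- 2 \left(1 - 2\right) + 2 \left(1 + 14 \left(-2\right)\right)}{2 \left(-2\right)} 8 - 4\right) = 96 \left(\frac{1}{2} \left(- \frac{1}{2}\right) \left(\left(-2\right) \left(-1\right) + 2 \left(1 - 28\right)\right) 8 - 4\right) = 96 \left(\frac{1}{2} \left(- \frac{1}{2}\right) \left(2 + 2 \left(-27\right)\right) 8 - 4\right) = 96 \left(\frac{1}{2} \left(- \frac{1}{2}\right) \left(2 - 54\right) 8 - 4\right) = 96 \left(\frac{1}{2} \left(- \frac{1}{2}\right) \left(-52\right) 8 - 4\right) = 96 \left(13 \cdot 8 - 4\right) = 96 \left(104 - 4\right) = 96 \cdot 100 = 9600$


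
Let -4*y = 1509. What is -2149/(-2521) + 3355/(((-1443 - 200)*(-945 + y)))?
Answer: 18708270043/21907053867 ≈ 0.85398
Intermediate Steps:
y = -1509/4 (y = -¼*1509 = -1509/4 ≈ -377.25)
-2149/(-2521) + 3355/(((-1443 - 200)*(-945 + y))) = -2149/(-2521) + 3355/(((-1443 - 200)*(-945 - 1509/4))) = -2149*(-1/2521) + 3355/((-1643*(-5289/4))) = 2149/2521 + 3355/(8689827/4) = 2149/2521 + 3355*(4/8689827) = 2149/2521 + 13420/8689827 = 18708270043/21907053867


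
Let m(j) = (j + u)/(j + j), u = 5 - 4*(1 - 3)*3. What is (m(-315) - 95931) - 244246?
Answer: -107155612/315 ≈ -3.4018e+5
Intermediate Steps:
u = 29 (u = 5 - (-8)*3 = 5 - 4*(-6) = 5 + 24 = 29)
m(j) = (29 + j)/(2*j) (m(j) = (j + 29)/(j + j) = (29 + j)/((2*j)) = (29 + j)*(1/(2*j)) = (29 + j)/(2*j))
(m(-315) - 95931) - 244246 = ((1/2)*(29 - 315)/(-315) - 95931) - 244246 = ((1/2)*(-1/315)*(-286) - 95931) - 244246 = (143/315 - 95931) - 244246 = -30218122/315 - 244246 = -107155612/315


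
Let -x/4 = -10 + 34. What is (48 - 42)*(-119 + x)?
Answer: -1290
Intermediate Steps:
x = -96 (x = -4*(-10 + 34) = -4*24 = -96)
(48 - 42)*(-119 + x) = (48 - 42)*(-119 - 96) = 6*(-215) = -1290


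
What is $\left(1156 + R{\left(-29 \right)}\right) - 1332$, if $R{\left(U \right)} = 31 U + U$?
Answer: $-1104$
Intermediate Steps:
$R{\left(U \right)} = 32 U$
$\left(1156 + R{\left(-29 \right)}\right) - 1332 = \left(1156 + 32 \left(-29\right)\right) - 1332 = \left(1156 - 928\right) - 1332 = 228 - 1332 = -1104$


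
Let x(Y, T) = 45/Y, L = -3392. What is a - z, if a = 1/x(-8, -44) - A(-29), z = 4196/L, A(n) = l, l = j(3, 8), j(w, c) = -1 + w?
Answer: -35899/38160 ≈ -0.94075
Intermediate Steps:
l = 2 (l = -1 + 3 = 2)
A(n) = 2
z = -1049/848 (z = 4196/(-3392) = 4196*(-1/3392) = -1049/848 ≈ -1.2370)
a = -98/45 (a = 1/(45/(-8)) - 1*2 = 1/(45*(-1/8)) - 2 = 1/(-45/8) - 2 = -8/45 - 2 = -98/45 ≈ -2.1778)
a - z = -98/45 - 1*(-1049/848) = -98/45 + 1049/848 = -35899/38160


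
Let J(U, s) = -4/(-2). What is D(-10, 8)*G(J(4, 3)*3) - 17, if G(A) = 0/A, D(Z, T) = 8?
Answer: -17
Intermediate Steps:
J(U, s) = 2 (J(U, s) = -4*(-1/2) = 2)
G(A) = 0
D(-10, 8)*G(J(4, 3)*3) - 17 = 8*0 - 17 = 0 - 17 = -17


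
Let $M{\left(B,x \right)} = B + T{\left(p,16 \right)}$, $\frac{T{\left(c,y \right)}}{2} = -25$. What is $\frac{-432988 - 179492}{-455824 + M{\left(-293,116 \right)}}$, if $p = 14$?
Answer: $\frac{612480}{456167} \approx 1.3427$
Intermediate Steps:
$T{\left(c,y \right)} = -50$ ($T{\left(c,y \right)} = 2 \left(-25\right) = -50$)
$M{\left(B,x \right)} = -50 + B$ ($M{\left(B,x \right)} = B - 50 = -50 + B$)
$\frac{-432988 - 179492}{-455824 + M{\left(-293,116 \right)}} = \frac{-432988 - 179492}{-455824 - 343} = - \frac{612480}{-455824 - 343} = - \frac{612480}{-456167} = \left(-612480\right) \left(- \frac{1}{456167}\right) = \frac{612480}{456167}$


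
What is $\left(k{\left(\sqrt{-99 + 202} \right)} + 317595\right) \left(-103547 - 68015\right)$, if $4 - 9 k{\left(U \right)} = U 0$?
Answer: $- \frac{490385786758}{9} \approx -5.4487 \cdot 10^{10}$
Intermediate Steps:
$k{\left(U \right)} = \frac{4}{9}$ ($k{\left(U \right)} = \frac{4}{9} - \frac{U 0}{9} = \frac{4}{9} - 0 = \frac{4}{9} + 0 = \frac{4}{9}$)
$\left(k{\left(\sqrt{-99 + 202} \right)} + 317595\right) \left(-103547 - 68015\right) = \left(\frac{4}{9} + 317595\right) \left(-103547 - 68015\right) = \frac{2858359}{9} \left(-171562\right) = - \frac{490385786758}{9}$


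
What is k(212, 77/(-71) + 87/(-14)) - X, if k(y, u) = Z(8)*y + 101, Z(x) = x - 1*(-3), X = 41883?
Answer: -39450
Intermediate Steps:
Z(x) = 3 + x (Z(x) = x + 3 = 3 + x)
k(y, u) = 101 + 11*y (k(y, u) = (3 + 8)*y + 101 = 11*y + 101 = 101 + 11*y)
k(212, 77/(-71) + 87/(-14)) - X = (101 + 11*212) - 1*41883 = (101 + 2332) - 41883 = 2433 - 41883 = -39450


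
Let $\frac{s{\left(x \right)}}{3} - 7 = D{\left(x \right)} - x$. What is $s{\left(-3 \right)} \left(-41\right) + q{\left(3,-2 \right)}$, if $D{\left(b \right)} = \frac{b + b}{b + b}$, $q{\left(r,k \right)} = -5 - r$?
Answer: $-1361$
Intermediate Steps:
$D{\left(b \right)} = 1$ ($D{\left(b \right)} = \frac{2 b}{2 b} = 2 b \frac{1}{2 b} = 1$)
$s{\left(x \right)} = 24 - 3 x$ ($s{\left(x \right)} = 21 + 3 \left(1 - x\right) = 21 - \left(-3 + 3 x\right) = 24 - 3 x$)
$s{\left(-3 \right)} \left(-41\right) + q{\left(3,-2 \right)} = \left(24 - -9\right) \left(-41\right) - 8 = \left(24 + 9\right) \left(-41\right) - 8 = 33 \left(-41\right) - 8 = -1353 - 8 = -1361$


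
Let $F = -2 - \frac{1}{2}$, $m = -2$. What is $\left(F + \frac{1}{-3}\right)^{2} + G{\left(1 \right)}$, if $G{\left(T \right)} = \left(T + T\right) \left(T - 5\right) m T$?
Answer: $\frac{865}{36} \approx 24.028$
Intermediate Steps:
$F = - \frac{5}{2}$ ($F = -2 - \frac{1}{2} = - \frac{5}{2} \approx -2.5$)
$G{\left(T \right)} = - 4 T^{2} \left(-5 + T\right)$ ($G{\left(T \right)} = \left(T + T\right) \left(T - 5\right) \left(-2\right) T = 2 T \left(-5 + T\right) \left(-2\right) T = - 4 T \left(-5 + T\right) T = - 4 T^{2} \left(-5 + T\right)$)
$\left(F + \frac{1}{-3}\right)^{2} + G{\left(1 \right)} = \left(- \frac{5}{2} + \frac{1}{-3}\right)^{2} + 4 \cdot 1^{2} \left(5 - 1\right) = \left(- \frac{5}{2} - \frac{1}{3}\right)^{2} + 4 \cdot 1 \left(5 - 1\right) = \left(- \frac{17}{6}\right)^{2} + 4 \cdot 1 \cdot 4 = \frac{289}{36} + 16 = \frac{865}{36}$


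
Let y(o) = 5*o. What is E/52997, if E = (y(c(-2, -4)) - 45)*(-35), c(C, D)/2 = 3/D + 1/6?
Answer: 1525/45426 ≈ 0.033571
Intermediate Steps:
c(C, D) = ⅓ + 6/D (c(C, D) = 2*(3/D + 1/6) = 2*(3/D + 1*(⅙)) = 2*(3/D + ⅙) = 2*(⅙ + 3/D) = ⅓ + 6/D)
E = 10675/6 (E = (5*((⅓)*(18 - 4)/(-4)) - 45)*(-35) = (5*((⅓)*(-¼)*14) - 45)*(-35) = (5*(-7/6) - 45)*(-35) = (-35/6 - 45)*(-35) = -305/6*(-35) = 10675/6 ≈ 1779.2)
E/52997 = (10675/6)/52997 = (10675/6)*(1/52997) = 1525/45426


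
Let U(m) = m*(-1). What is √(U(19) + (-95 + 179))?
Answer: √65 ≈ 8.0623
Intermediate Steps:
U(m) = -m
√(U(19) + (-95 + 179)) = √(-1*19 + (-95 + 179)) = √(-19 + 84) = √65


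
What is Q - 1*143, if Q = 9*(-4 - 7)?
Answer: -242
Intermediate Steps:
Q = -99 (Q = 9*(-11) = -99)
Q - 1*143 = -99 - 1*143 = -99 - 143 = -242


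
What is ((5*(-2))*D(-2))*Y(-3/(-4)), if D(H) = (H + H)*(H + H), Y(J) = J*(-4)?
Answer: 480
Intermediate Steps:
Y(J) = -4*J
D(H) = 4*H**2 (D(H) = (2*H)*(2*H) = 4*H**2)
((5*(-2))*D(-2))*Y(-3/(-4)) = ((5*(-2))*(4*(-2)**2))*(-(-12)/(-4)) = (-40*4)*(-(-12)*(-1)/4) = (-10*16)*(-4*3/4) = -160*(-3) = 480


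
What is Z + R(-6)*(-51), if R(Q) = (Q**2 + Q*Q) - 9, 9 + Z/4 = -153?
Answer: -3861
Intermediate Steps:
Z = -648 (Z = -36 + 4*(-153) = -36 - 612 = -648)
R(Q) = -9 + 2*Q**2 (R(Q) = (Q**2 + Q**2) - 9 = 2*Q**2 - 9 = -9 + 2*Q**2)
Z + R(-6)*(-51) = -648 + (-9 + 2*(-6)**2)*(-51) = -648 + (-9 + 2*36)*(-51) = -648 + (-9 + 72)*(-51) = -648 + 63*(-51) = -648 - 3213 = -3861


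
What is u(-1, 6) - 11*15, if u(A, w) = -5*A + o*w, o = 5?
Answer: -130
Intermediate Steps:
u(A, w) = -5*A + 5*w
u(-1, 6) - 11*15 = (-5*(-1) + 5*6) - 11*15 = (5 + 30) - 165 = 35 - 165 = -130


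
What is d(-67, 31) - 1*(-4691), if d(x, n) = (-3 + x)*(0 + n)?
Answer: 2521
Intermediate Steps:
d(x, n) = n*(-3 + x) (d(x, n) = (-3 + x)*n = n*(-3 + x))
d(-67, 31) - 1*(-4691) = 31*(-3 - 67) - 1*(-4691) = 31*(-70) + 4691 = -2170 + 4691 = 2521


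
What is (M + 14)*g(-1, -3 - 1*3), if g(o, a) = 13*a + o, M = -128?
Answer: 9006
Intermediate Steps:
g(o, a) = o + 13*a
(M + 14)*g(-1, -3 - 1*3) = (-128 + 14)*(-1 + 13*(-3 - 1*3)) = -114*(-1 + 13*(-3 - 3)) = -114*(-1 + 13*(-6)) = -114*(-1 - 78) = -114*(-79) = 9006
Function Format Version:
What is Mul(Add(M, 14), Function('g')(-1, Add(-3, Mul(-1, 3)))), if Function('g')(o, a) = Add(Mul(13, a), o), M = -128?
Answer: 9006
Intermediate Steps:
Function('g')(o, a) = Add(o, Mul(13, a))
Mul(Add(M, 14), Function('g')(-1, Add(-3, Mul(-1, 3)))) = Mul(Add(-128, 14), Add(-1, Mul(13, Add(-3, Mul(-1, 3))))) = Mul(-114, Add(-1, Mul(13, Add(-3, -3)))) = Mul(-114, Add(-1, Mul(13, -6))) = Mul(-114, Add(-1, -78)) = Mul(-114, -79) = 9006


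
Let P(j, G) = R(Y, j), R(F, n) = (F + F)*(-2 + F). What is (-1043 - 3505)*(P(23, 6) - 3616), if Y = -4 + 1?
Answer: 16309128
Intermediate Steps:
Y = -3
R(F, n) = 2*F*(-2 + F) (R(F, n) = (2*F)*(-2 + F) = 2*F*(-2 + F))
P(j, G) = 30 (P(j, G) = 2*(-3)*(-2 - 3) = 2*(-3)*(-5) = 30)
(-1043 - 3505)*(P(23, 6) - 3616) = (-1043 - 3505)*(30 - 3616) = -4548*(-3586) = 16309128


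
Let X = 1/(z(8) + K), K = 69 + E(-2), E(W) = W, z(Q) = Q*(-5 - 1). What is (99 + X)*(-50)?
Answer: -94100/19 ≈ -4952.6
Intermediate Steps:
z(Q) = -6*Q (z(Q) = Q*(-6) = -6*Q)
K = 67 (K = 69 - 2 = 67)
X = 1/19 (X = 1/(-6*8 + 67) = 1/(-48 + 67) = 1/19 ≈ 0.052632)
(99 + X)*(-50) = (99 + 1/19)*(-50) = (1882/19)*(-50) = -94100/19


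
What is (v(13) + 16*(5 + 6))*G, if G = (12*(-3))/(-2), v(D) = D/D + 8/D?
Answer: 41562/13 ≈ 3197.1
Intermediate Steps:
v(D) = 1 + 8/D
G = 18 (G = -36*(-½) = 18)
(v(13) + 16*(5 + 6))*G = ((8 + 13)/13 + 16*(5 + 6))*18 = ((1/13)*21 + 16*11)*18 = (21/13 + 176)*18 = (2309/13)*18 = 41562/13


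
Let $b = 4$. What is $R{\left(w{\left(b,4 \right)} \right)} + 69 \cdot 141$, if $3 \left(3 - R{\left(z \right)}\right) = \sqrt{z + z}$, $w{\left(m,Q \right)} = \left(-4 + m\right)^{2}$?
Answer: $9732$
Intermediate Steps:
$R{\left(z \right)} = 3 - \frac{\sqrt{2} \sqrt{z}}{3}$ ($R{\left(z \right)} = 3 - \frac{\sqrt{z + z}}{3} = 3 - \frac{\sqrt{2 z}}{3} = 3 - \frac{\sqrt{2} \sqrt{z}}{3}$)
$R{\left(w{\left(b,4 \right)} \right)} + 69 \cdot 141 = \left(3 - \frac{\sqrt{2} \sqrt{\left(-4 + 4\right)^{2}}}{3}\right) + 69 \cdot 141 = \left(3 - \frac{\sqrt{2} \sqrt{0^{2}}}{3}\right) + 9729 = \left(3 - \frac{\sqrt{2} \sqrt{0}}{3}\right) + 9729 = \left(3 - \frac{1}{3} \sqrt{2} \cdot 0\right) + 9729 = \left(3 + 0\right) + 9729 = 3 + 9729 = 9732$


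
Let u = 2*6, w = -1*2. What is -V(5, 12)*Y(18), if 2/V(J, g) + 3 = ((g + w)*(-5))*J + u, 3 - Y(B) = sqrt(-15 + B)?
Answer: 6/241 - 2*sqrt(3)/241 ≈ 0.010522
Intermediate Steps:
Y(B) = 3 - sqrt(-15 + B)
w = -2
u = 12
V(J, g) = 2/(9 + J*(10 - 5*g)) (V(J, g) = 2/(-3 + (((g - 2)*(-5))*J + 12)) = 2/(-3 + (((-2 + g)*(-5))*J + 12)) = 2/(-3 + ((10 - 5*g)*J + 12)) = 2/(-3 + (J*(10 - 5*g) + 12)) = 2/(-3 + (12 + J*(10 - 5*g))) = 2/(9 + J*(10 - 5*g)))
-V(5, 12)*Y(18) = -2/(9 + 10*5 - 5*5*12)*(3 - sqrt(-15 + 18)) = -2/(9 + 50 - 300)*(3 - sqrt(3)) = -2/(-241)*(3 - sqrt(3)) = -2*(-1/241)*(3 - sqrt(3)) = -(-2)*(3 - sqrt(3))/241 = -(-6/241 + 2*sqrt(3)/241) = 6/241 - 2*sqrt(3)/241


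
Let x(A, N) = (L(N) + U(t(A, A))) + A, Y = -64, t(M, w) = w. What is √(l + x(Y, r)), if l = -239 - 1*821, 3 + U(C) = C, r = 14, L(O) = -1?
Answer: 2*I*√298 ≈ 34.525*I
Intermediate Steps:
U(C) = -3 + C
l = -1060 (l = -239 - 821 = -1060)
x(A, N) = -4 + 2*A (x(A, N) = (-1 + (-3 + A)) + A = (-4 + A) + A = -4 + 2*A)
√(l + x(Y, r)) = √(-1060 + (-4 + 2*(-64))) = √(-1060 + (-4 - 128)) = √(-1060 - 132) = √(-1192) = 2*I*√298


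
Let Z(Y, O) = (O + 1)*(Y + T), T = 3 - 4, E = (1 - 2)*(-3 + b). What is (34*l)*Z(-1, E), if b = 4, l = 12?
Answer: 0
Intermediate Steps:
E = -1 (E = (1 - 2)*(-3 + 4) = -1*1 = -1)
T = -1
Z(Y, O) = (1 + O)*(-1 + Y) (Z(Y, O) = (O + 1)*(Y - 1) = (1 + O)*(-1 + Y))
(34*l)*Z(-1, E) = (34*12)*(-1 - 1 - 1*(-1) - 1*(-1)) = 408*(-1 - 1 + 1 + 1) = 408*0 = 0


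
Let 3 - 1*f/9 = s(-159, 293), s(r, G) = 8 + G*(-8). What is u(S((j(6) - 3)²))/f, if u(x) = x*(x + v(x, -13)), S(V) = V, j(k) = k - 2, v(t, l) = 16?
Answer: 17/21051 ≈ 0.00080756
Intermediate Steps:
j(k) = -2 + k
s(r, G) = 8 - 8*G
f = 21051 (f = 27 - 9*(8 - 8*293) = 27 - 9*(8 - 2344) = 27 - 9*(-2336) = 27 + 21024 = 21051)
u(x) = x*(16 + x) (u(x) = x*(x + 16) = x*(16 + x))
u(S((j(6) - 3)²))/f = (((-2 + 6) - 3)²*(16 + ((-2 + 6) - 3)²))/21051 = ((4 - 3)²*(16 + (4 - 3)²))*(1/21051) = (1²*(16 + 1²))*(1/21051) = (1*(16 + 1))*(1/21051) = (1*17)*(1/21051) = 17*(1/21051) = 17/21051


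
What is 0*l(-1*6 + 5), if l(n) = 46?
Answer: 0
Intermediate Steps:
0*l(-1*6 + 5) = 0*46 = 0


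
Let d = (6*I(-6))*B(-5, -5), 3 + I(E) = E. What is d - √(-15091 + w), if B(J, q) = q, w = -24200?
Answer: 270 - I*√39291 ≈ 270.0 - 198.22*I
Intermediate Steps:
I(E) = -3 + E
d = 270 (d = (6*(-3 - 6))*(-5) = (6*(-9))*(-5) = -54*(-5) = 270)
d - √(-15091 + w) = 270 - √(-15091 - 24200) = 270 - √(-39291) = 270 - I*√39291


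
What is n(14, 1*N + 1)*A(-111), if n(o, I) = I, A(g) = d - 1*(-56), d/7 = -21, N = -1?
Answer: 0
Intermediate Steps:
d = -147 (d = 7*(-21) = -147)
A(g) = -91 (A(g) = -147 - 1*(-56) = -147 + 56 = -91)
n(14, 1*N + 1)*A(-111) = (1*(-1) + 1)*(-91) = (-1 + 1)*(-91) = 0*(-91) = 0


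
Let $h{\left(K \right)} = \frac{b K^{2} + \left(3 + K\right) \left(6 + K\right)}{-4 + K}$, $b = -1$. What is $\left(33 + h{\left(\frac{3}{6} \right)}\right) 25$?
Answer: $\frac{4650}{7} \approx 664.29$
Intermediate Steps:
$h{\left(K \right)} = \frac{- K^{2} + \left(3 + K\right) \left(6 + K\right)}{-4 + K}$
$\left(33 + h{\left(\frac{3}{6} \right)}\right) 25 = \left(33 + \frac{9 \left(2 + \frac{3}{6}\right)}{-4 + \frac{3}{6}}\right) 25 = \left(33 + \frac{9 \left(2 + 3 \cdot \frac{1}{6}\right)}{-4 + 3 \cdot \frac{1}{6}}\right) 25 = \left(33 + \frac{9 \left(2 + \frac{1}{2}\right)}{-4 + \frac{1}{2}}\right) 25 = \left(33 + 9 \frac{1}{- \frac{7}{2}} \cdot \frac{5}{2}\right) 25 = \left(33 + 9 \left(- \frac{2}{7}\right) \frac{5}{2}\right) 25 = \left(33 - \frac{45}{7}\right) 25 = \frac{186}{7} \cdot 25 = \frac{4650}{7}$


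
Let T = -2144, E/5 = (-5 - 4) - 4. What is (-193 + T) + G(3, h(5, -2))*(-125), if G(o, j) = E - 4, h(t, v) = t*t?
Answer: 6288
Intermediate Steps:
E = -65 (E = 5*((-5 - 4) - 4) = 5*(-9 - 4) = 5*(-13) = -65)
h(t, v) = t**2
G(o, j) = -69 (G(o, j) = -65 - 4 = -69)
(-193 + T) + G(3, h(5, -2))*(-125) = (-193 - 2144) - 69*(-125) = -2337 + 8625 = 6288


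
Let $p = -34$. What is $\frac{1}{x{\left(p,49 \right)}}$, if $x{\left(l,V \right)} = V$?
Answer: $\frac{1}{49} \approx 0.020408$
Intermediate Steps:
$\frac{1}{x{\left(p,49 \right)}} = \frac{1}{49}$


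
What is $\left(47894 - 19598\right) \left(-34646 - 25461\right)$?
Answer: $-1700787672$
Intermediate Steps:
$\left(47894 - 19598\right) \left(-34646 - 25461\right) = 28296 \left(-60107\right) = -1700787672$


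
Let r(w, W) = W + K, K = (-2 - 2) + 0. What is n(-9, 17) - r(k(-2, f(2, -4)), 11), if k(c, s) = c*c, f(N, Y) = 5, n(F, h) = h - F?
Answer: 19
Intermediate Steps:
k(c, s) = c²
K = -4 (K = -4 + 0 = -4)
r(w, W) = -4 + W (r(w, W) = W - 4 = -4 + W)
n(-9, 17) - r(k(-2, f(2, -4)), 11) = (17 - 1*(-9)) - (-4 + 11) = (17 + 9) - 1*7 = 26 - 7 = 19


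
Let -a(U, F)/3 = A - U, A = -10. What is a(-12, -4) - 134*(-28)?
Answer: 3746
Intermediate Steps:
a(U, F) = 30 + 3*U (a(U, F) = -3*(-10 - U) = 30 + 3*U)
a(-12, -4) - 134*(-28) = (30 + 3*(-12)) - 134*(-28) = (30 - 36) + 3752 = -6 + 3752 = 3746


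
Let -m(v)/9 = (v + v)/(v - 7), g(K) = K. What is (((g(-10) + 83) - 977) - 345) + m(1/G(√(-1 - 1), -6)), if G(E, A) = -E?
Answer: -13741/11 + 14*I*√2/11 ≈ -1249.2 + 1.7999*I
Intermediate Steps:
m(v) = -18*v/(-7 + v) (m(v) = -9*(v + v)/(v - 7) = -9*2*v/(-7 + v) = -18*v/(-7 + v))
(((g(-10) + 83) - 977) - 345) + m(1/G(√(-1 - 1), -6)) = (((-10 + 83) - 977) - 345) - 18/(((-√(-1 - 1)))*(-7 + 1/(-√(-1 - 1)))) = ((73 - 977) - 345) - 18/(((-√(-2)))*(-7 + 1/(-√(-2)))) = (-904 - 345) - 18/(((-I*√2))*(-7 + 1/(-I*√2))) = -1249 - 18/(((-I*√2))*(-7 + 1/(-I*√2))) = -1249 - 18*I*√2/2/(-7 + I*√2/2) = -1249 - 9*I*√2/(-7 + I*√2/2)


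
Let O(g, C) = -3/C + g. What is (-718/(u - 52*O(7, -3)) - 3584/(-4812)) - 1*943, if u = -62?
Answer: -270482510/287517 ≈ -940.75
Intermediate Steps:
O(g, C) = g - 3/C
(-718/(u - 52*O(7, -3)) - 3584/(-4812)) - 1*943 = (-718/(-62 - 52*(7 - 3/(-3))) - 3584/(-4812)) - 1*943 = (-718/(-62 - 52*(7 - 3*(-⅓))) - 3584*(-1/4812)) - 943 = (-718/(-62 - 52*(7 + 1)) + 896/1203) - 943 = (-718/(-62 - 52*8) + 896/1203) - 943 = (-718/(-62 - 416) + 896/1203) - 943 = (-718/(-478) + 896/1203) - 943 = (-718*(-1/478) + 896/1203) - 943 = (359/239 + 896/1203) - 943 = 646021/287517 - 943 = -270482510/287517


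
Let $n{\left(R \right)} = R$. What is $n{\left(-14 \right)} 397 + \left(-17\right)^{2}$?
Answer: $-5269$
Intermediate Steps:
$n{\left(-14 \right)} 397 + \left(-17\right)^{2} = \left(-14\right) 397 + \left(-17\right)^{2} = -5558 + 289 = -5269$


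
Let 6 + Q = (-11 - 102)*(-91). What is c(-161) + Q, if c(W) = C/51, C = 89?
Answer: 524216/51 ≈ 10279.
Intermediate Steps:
c(W) = 89/51
Q = 10277 (Q = -6 + (-11 - 102)*(-91) = -6 - 113*(-91) = -6 + 10283 = 10277)
c(-161) + Q = 89/51 + 10277 = 524216/51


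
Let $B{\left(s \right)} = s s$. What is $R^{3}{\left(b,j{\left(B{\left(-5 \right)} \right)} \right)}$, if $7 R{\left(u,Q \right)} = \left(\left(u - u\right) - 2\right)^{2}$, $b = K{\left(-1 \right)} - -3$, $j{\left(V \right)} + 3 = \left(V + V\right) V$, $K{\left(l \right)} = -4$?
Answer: $\frac{64}{343} \approx 0.18659$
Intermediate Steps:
$B{\left(s \right)} = s^{2}$
$j{\left(V \right)} = -3 + 2 V^{2}$ ($j{\left(V \right)} = -3 + \left(V + V\right) V = -3 + 2 V V = -3 + 2 V^{2}$)
$b = -1$ ($b = -4 - -3 = -4 + 3 = -1$)
$R{\left(u,Q \right)} = \frac{4}{7}$ ($R{\left(u,Q \right)} = \frac{\left(\left(u - u\right) - 2\right)^{2}}{7} = \frac{\left(0 - 2\right)^{2}}{7} = \frac{\left(-2\right)^{2}}{7} = \frac{1}{7} \cdot 4 = \frac{4}{7}$)
$R^{3}{\left(b,j{\left(B{\left(-5 \right)} \right)} \right)} = \left(\frac{4}{7}\right)^{3} = \frac{64}{343}$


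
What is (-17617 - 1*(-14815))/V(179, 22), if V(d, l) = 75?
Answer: -934/25 ≈ -37.360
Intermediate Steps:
(-17617 - 1*(-14815))/V(179, 22) = (-17617 - 1*(-14815))/75 = (-17617 + 14815)*(1/75) = -2802*1/75 = -934/25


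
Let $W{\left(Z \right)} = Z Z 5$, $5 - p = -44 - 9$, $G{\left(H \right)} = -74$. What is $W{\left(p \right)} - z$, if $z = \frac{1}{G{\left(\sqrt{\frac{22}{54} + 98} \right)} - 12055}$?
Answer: $\frac{204009781}{12129} \approx 16820.0$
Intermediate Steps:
$p = 58$ ($p = 5 - \left(-44 - 9\right) = 5 - -53 = 5 + 53 = 58$)
$W{\left(Z \right)} = 5 Z^{2}$ ($W{\left(Z \right)} = Z^{2} \cdot 5 = 5 Z^{2}$)
$z = - \frac{1}{12129}$ ($z = \frac{1}{-74 - 12055} = \frac{1}{-12129} = - \frac{1}{12129} \approx -8.2447 \cdot 10^{-5}$)
$W{\left(p \right)} - z = 5 \cdot 58^{2} - - \frac{1}{12129} = 5 \cdot 3364 + \frac{1}{12129} = 16820 + \frac{1}{12129} = \frac{204009781}{12129}$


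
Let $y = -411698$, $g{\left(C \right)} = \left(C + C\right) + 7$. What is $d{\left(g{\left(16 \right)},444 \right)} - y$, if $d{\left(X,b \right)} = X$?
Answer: $411737$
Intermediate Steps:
$g{\left(C \right)} = 7 + 2 C$ ($g{\left(C \right)} = 2 C + 7 = 7 + 2 C$)
$d{\left(g{\left(16 \right)},444 \right)} - y = \left(7 + 2 \cdot 16\right) - -411698 = \left(7 + 32\right) + 411698 = 39 + 411698 = 411737$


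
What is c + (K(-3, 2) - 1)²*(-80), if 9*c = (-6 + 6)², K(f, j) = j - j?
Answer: -80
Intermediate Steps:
K(f, j) = 0
c = 0 (c = (-6 + 6)²/9 = (⅑)*0² = (⅑)*0 = 0)
c + (K(-3, 2) - 1)²*(-80) = 0 + (0 - 1)²*(-80) = 0 + (-1)²*(-80) = 0 + 1*(-80) = 0 - 80 = -80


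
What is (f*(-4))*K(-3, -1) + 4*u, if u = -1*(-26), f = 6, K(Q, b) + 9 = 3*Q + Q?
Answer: 608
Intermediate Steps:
K(Q, b) = -9 + 4*Q (K(Q, b) = -9 + (3*Q + Q) = -9 + 4*Q)
u = 26
(f*(-4))*K(-3, -1) + 4*u = (6*(-4))*(-9 + 4*(-3)) + 4*26 = -24*(-9 - 12) + 104 = -24*(-21) + 104 = 504 + 104 = 608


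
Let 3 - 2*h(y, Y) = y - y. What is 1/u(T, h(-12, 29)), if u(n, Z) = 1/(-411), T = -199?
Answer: -411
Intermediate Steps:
h(y, Y) = 3/2 (h(y, Y) = 3/2 - (y - y)/2 = 3/2 - ½*0 = 3/2 + 0 = 3/2)
u(n, Z) = -1/411
1/u(T, h(-12, 29)) = 1/(-1/411) = -411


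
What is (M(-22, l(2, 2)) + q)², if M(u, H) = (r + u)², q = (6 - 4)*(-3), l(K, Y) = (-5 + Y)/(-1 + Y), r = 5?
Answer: 80089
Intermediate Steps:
l(K, Y) = (-5 + Y)/(-1 + Y)
q = -6 (q = 2*(-3) = -6)
M(u, H) = (5 + u)²
(M(-22, l(2, 2)) + q)² = ((5 - 22)² - 6)² = ((-17)² - 6)² = (289 - 6)² = 283² = 80089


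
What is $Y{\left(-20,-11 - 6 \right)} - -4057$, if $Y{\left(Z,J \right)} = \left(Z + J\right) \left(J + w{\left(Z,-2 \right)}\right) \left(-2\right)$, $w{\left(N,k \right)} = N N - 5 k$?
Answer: $33139$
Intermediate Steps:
$w{\left(N,k \right)} = N^{2} - 5 k$
$Y{\left(Z,J \right)} = - 2 \left(J + Z\right) \left(10 + J + Z^{2}\right)$ ($Y{\left(Z,J \right)} = \left(Z + J\right) \left(J + \left(Z^{2} - -10\right)\right) \left(-2\right) = \left(J + Z\right) \left(J + \left(Z^{2} + 10\right)\right) \left(-2\right) = \left(J + Z\right) \left(J + \left(10 + Z^{2}\right)\right) \left(-2\right) = \left(J + Z\right) \left(10 + J + Z^{2}\right) \left(-2\right) = - 2 \left(J + Z\right) \left(10 + J + Z^{2}\right)$)
$Y{\left(-20,-11 - 6 \right)} - -4057 = \left(- 2 \left(-11 - 6\right)^{2} - 2 \left(-11 - 6\right) \left(-20\right) - 2 \left(-11 - 6\right) \left(10 + \left(-20\right)^{2}\right) - - 40 \left(10 + \left(-20\right)^{2}\right)\right) - -4057 = \left(- 2 \left(-11 - 6\right)^{2} - 2 \left(-11 - 6\right) \left(-20\right) - 2 \left(-11 - 6\right) \left(10 + 400\right) - - 40 \left(10 + 400\right)\right) + 4057 = \left(- 2 \left(-17\right)^{2} - \left(-34\right) \left(-20\right) - \left(-34\right) 410 - \left(-40\right) 410\right) + 4057 = \left(\left(-2\right) 289 - 680 + 13940 + 16400\right) + 4057 = \left(-578 - 680 + 13940 + 16400\right) + 4057 = 29082 + 4057 = 33139$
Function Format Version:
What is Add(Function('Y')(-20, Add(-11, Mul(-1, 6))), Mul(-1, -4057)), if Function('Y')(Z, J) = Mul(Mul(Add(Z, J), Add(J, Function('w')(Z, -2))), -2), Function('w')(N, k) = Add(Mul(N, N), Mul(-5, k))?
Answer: 33139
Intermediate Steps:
Function('w')(N, k) = Add(Pow(N, 2), Mul(-5, k))
Function('Y')(Z, J) = Mul(-2, Add(J, Z), Add(10, J, Pow(Z, 2))) (Function('Y')(Z, J) = Mul(Mul(Add(Z, J), Add(J, Add(Pow(Z, 2), Mul(-5, -2)))), -2) = Mul(Mul(Add(J, Z), Add(J, Add(Pow(Z, 2), 10))), -2) = Mul(Mul(Add(J, Z), Add(J, Add(10, Pow(Z, 2)))), -2) = Mul(Mul(Add(J, Z), Add(10, J, Pow(Z, 2))), -2) = Mul(-2, Add(J, Z), Add(10, J, Pow(Z, 2))))
Add(Function('Y')(-20, Add(-11, Mul(-1, 6))), Mul(-1, -4057)) = Add(Add(Mul(-2, Pow(Add(-11, Mul(-1, 6)), 2)), Mul(-2, Add(-11, Mul(-1, 6)), -20), Mul(-2, Add(-11, Mul(-1, 6)), Add(10, Pow(-20, 2))), Mul(-2, -20, Add(10, Pow(-20, 2)))), Mul(-1, -4057)) = Add(Add(Mul(-2, Pow(Add(-11, -6), 2)), Mul(-2, Add(-11, -6), -20), Mul(-2, Add(-11, -6), Add(10, 400)), Mul(-2, -20, Add(10, 400))), 4057) = Add(Add(Mul(-2, Pow(-17, 2)), Mul(-2, -17, -20), Mul(-2, -17, 410), Mul(-2, -20, 410)), 4057) = Add(Add(Mul(-2, 289), -680, 13940, 16400), 4057) = Add(Add(-578, -680, 13940, 16400), 4057) = Add(29082, 4057) = 33139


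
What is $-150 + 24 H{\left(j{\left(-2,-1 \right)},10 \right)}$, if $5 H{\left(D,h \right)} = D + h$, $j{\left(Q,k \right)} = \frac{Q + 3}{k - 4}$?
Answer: $- \frac{2574}{25} \approx -102.96$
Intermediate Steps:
$j{\left(Q,k \right)} = \frac{3 + Q}{-4 + k}$
$H{\left(D,h \right)} = \frac{D}{5} + \frac{h}{5}$ ($H{\left(D,h \right)} = \frac{D + h}{5} = \frac{D}{5} + \frac{h}{5}$)
$-150 + 24 H{\left(j{\left(-2,-1 \right)},10 \right)} = -150 + 24 \left(\frac{\frac{1}{-4 - 1} \left(3 - 2\right)}{5} + \frac{1}{5} \cdot 10\right) = -150 + 24 \left(\frac{\frac{1}{-5} \cdot 1}{5} + 2\right) = -150 + 24 \left(\frac{\left(- \frac{1}{5}\right) 1}{5} + 2\right) = -150 + 24 \left(\frac{1}{5} \left(- \frac{1}{5}\right) + 2\right) = -150 + 24 \left(- \frac{1}{25} + 2\right) = -150 + 24 \cdot \frac{49}{25} = -150 + \frac{1176}{25} = - \frac{2574}{25}$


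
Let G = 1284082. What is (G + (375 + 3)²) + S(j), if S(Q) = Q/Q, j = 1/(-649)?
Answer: 1426967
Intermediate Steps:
j = -1/649 ≈ -0.0015408
S(Q) = 1
(G + (375 + 3)²) + S(j) = (1284082 + (375 + 3)²) + 1 = (1284082 + 378²) + 1 = (1284082 + 142884) + 1 = 1426966 + 1 = 1426967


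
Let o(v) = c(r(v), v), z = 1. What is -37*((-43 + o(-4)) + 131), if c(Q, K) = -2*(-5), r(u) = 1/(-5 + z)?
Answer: -3626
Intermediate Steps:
r(u) = -¼ (r(u) = 1/(-5 + 1) = 1/(-4) = -¼)
c(Q, K) = 10
o(v) = 10
-37*((-43 + o(-4)) + 131) = -37*((-43 + 10) + 131) = -37*(-33 + 131) = -37*98 = -3626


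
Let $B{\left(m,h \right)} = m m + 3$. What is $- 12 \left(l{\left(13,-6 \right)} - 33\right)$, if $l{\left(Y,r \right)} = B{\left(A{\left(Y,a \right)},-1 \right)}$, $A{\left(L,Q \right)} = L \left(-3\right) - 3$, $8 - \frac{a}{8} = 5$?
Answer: $-20808$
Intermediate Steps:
$a = 24$ ($a = 64 - 40 = 24$)
$A{\left(L,Q \right)} = -3 - 3 L$ ($A{\left(L,Q \right)} = - 3 L - 3 = -3 - 3 L$)
$B{\left(m,h \right)} = 3 + m^{2}$ ($B{\left(m,h \right)} = m^{2} + 3 = 3 + m^{2}$)
$l{\left(Y,r \right)} = 3 + \left(-3 - 3 Y\right)^{2}$
$- 12 \left(l{\left(13,-6 \right)} - 33\right) = - 12 \left(\left(3 + 9 \left(1 + 13\right)^{2}\right) - 33\right) = - 12 \left(\left(3 + 9 \cdot 14^{2}\right) - 33\right) = - 12 \left(\left(3 + 9 \cdot 196\right) - 33\right) = - 12 \left(\left(3 + 1764\right) - 33\right) = - 12 \left(1767 - 33\right) = \left(-12\right) 1734 = -20808$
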